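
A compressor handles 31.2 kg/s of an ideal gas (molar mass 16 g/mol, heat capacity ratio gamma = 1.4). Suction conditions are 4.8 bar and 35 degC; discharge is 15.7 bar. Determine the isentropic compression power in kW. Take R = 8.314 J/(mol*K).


Isentropic work: W = m*(gamma/(gamma-1))*(R*T1/MW)*((P2/P1)^((gamma-1)/gamma) - 1)
T1 = 35 + 273.15 = 308.15 K
Pressure ratio = 15.7 / 4.8 = 3.27083
Exponent = (1.4 - 1)/1.4 = 0.285714
(P2/P1)^exp - 1 = 3.27083^0.285714 - 1 = 0.402959
W = 31.2 * 1.4 / 0.4 * 8.314 * 308.15 / 16 * 0.402959 = 7046

7046 kW


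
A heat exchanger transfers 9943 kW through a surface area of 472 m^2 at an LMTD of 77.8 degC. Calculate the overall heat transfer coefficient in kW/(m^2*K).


From Q = U*A*LMTD, U = Q / (A * LMTD)
U = 9943 / (472 * 77.8) = 9943 / 36721.6 = 0.2708

0.2708 kW/(m^2*K)


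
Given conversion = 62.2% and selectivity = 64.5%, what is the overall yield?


Overall yield = conversion (%) * selectivity (%) / 100
Conversion = 62.2%, Selectivity = 64.5%
Y = 62.2 * 64.5 / 100
= 40.119 %

40.119 %


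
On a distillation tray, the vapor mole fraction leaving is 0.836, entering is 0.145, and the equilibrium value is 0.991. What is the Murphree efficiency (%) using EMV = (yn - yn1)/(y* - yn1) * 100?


Murphree vapor efficiency: EMV = (y_n - y_(n-1)) / (y*_n - y_(n-1)) * 100
EMV = (0.836 - 0.145) / (0.991 - 0.145) * 100 = 0.691 / 0.846 * 100 = 81.68

81.68 %


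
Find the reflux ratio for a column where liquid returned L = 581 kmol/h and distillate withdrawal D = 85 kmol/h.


Reflux ratio definition: R = L / D (liquid returned / distillate withdrawn)
L = 581 kmol/h, D = 85 kmol/h
R = 581 / 85 = 6.835

6.835


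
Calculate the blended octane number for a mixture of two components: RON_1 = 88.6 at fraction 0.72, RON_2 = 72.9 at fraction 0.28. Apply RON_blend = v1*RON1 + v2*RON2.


Linear blending: RON_blend = sum(vi * RONi)
Contribution 1: 0.72 * 88.6 = 63.792
Contribution 2: 0.28 * 72.9 = 20.412
RON_blend = 63.792 + 20.412 = 84.204

84.204


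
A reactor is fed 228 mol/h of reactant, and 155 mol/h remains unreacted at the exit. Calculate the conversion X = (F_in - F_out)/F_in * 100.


X = (F_in - F_out) / F_in * 100
Moles reacted = 228 - 155 = 73
X = 73 / 228 * 100
= 0.3202 * 100
= 32.02 %

32.02 %


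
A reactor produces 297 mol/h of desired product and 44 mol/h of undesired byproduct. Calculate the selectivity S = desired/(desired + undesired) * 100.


Selectivity = desired / (desired + undesired) * 100
Total products = 297 + 44 = 341 mol/h
S = 297 / 341 * 100
= 0.8710 * 100
= 87.10 %

87.10 %


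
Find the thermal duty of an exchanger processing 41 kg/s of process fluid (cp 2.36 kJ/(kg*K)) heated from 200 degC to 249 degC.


Q = m_dot * cp * delta_T
delta_T = 249 - 200 = 49 K
Q = 41 * 2.36 * 49
= 96.76 * 49
= 4741.24 kW

4741.24 kW


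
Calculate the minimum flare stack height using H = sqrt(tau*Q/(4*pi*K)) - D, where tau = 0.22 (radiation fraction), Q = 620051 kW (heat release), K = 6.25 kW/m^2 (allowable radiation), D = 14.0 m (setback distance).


tau*Q/(4*pi*K) = 0.22 * 620051 / (4 * pi * 6.25) = 1736.84
sqrt(1736.84) = 41.6754
H = 41.6754 - 14.0 = 27.68

27.68 m


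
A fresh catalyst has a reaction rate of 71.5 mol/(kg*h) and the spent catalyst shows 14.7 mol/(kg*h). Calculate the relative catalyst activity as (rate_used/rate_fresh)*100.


Activity (%) = (rate_used / rate_fresh) * 100
rate_used = 14.7, rate_fresh = 71.5
= (14.7 / 71.5) * 100
= 0.2056 * 100 = 20.56

20.56 %


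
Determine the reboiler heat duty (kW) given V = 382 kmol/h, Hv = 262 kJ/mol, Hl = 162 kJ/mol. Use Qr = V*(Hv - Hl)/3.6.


Qr = 382 * (262 - 162) / 3.6 = 382 * 100 / 3.6 = 10610

10610 kW


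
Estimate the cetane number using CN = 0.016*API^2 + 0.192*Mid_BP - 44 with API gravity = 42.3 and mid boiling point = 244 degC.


CN = 0.016 * 42.3^2 + 0.192 * 244 - 44
CN = 28.62864 + 46.848 - 44 = 31.47664

31.47664


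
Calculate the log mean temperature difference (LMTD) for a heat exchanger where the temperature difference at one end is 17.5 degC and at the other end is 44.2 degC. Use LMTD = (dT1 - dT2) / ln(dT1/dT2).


LMTD = (dT1 - dT2) / ln(dT1/dT2)
= (17.5 - 44.2) / ln(17.5 / 44.2) = -26.7 / -0.926524 = 28.82

28.82 degC


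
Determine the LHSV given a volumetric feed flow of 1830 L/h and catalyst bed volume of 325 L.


LHSV = volumetric feed rate / catalyst volume
= 1830 L/h / 325 L
= 5.631 h^-1

5.631 h^-1


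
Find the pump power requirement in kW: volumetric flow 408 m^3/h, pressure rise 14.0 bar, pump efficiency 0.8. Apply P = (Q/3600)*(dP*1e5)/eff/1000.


Q = 408 / 3600 = 0.113333 m^3/s
P = 0.113333 * (14.0 * 1e5) / 0.8 / 1000 = 198.3

198.3 kW


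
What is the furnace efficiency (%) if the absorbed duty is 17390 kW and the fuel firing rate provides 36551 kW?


Furnace efficiency = Q_absorbed / Q_fuel * 100
= 17390 / 36551 * 100 = 47.58

47.58 %


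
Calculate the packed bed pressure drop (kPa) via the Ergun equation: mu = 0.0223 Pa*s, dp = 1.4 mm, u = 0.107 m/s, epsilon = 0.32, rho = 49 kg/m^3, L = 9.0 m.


dp = 1.4 mm = 0.0014 m
Viscous term = 150*0.0223*0.107*(1-0.32)^2 / (0.0014^2*0.32^3) = 2576870
Inertial term = 1.75*49*0.107^2*(1-0.32) / (0.0014*0.32^3) = 14552.3
dP/L = 2576870 + 14552.3 = 2591420 Pa/m
dP = 2591420 * 9.0 / 1000 = 23320 kPa

23320 kPa


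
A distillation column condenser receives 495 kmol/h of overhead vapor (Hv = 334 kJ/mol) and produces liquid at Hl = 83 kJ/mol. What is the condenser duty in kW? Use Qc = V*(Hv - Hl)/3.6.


Qc = 495 * (334 - 83) / 3.6 = 495 * 251 / 3.6 = 34510

34510 kW


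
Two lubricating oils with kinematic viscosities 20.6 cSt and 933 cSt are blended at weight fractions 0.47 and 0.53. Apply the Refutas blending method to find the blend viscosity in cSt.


Refutas method: VBN_i = 14.534*ln(ln(visc_i + 0.8)) + 10.975, blended linearly by mass fraction; since VBN is linear in VBI_i = ln(ln(visc_i + 0.8)) and the fractions sum to 1, blend VBI directly: visc = exp(exp(VBI_blend)) - 0.8
VBI_1 = ln(ln(20.6 + 0.8)) = 1.11952
VBI_2 = ln(ln(933 + 0.8)) = 1.92268
VBI_blend = 0.47 * 1.11952 + 0.53 * 1.92268 = 1.54519
visc_blend = exp(exp(1.54519)) - 0.8 = 107.9

107.9 cSt


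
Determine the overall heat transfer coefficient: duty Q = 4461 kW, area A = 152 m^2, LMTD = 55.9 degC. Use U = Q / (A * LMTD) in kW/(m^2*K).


From Q = U*A*LMTD, U = Q / (A * LMTD)
U = 4461 / (152 * 55.9) = 4461 / 8496.8 = 0.5250

0.5250 kW/(m^2*K)


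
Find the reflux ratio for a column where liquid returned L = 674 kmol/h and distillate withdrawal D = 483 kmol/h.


Reflux ratio definition: R = L / D (liquid returned / distillate withdrawn)
L = 674 kmol/h, D = 483 kmol/h
R = 674 / 483 = 1.395

1.395


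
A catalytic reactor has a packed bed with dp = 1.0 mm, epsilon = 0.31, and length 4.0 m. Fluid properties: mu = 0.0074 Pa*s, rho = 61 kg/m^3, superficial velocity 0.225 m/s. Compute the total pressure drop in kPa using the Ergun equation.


dp = 1.0 mm = 0.001 m
Viscous term = 150*0.0074*0.225*(1-0.31)^2 / (0.001^2*0.31^3) = 3991340
Inertial term = 1.75*61*0.225^2*(1-0.31) / (0.001*0.31^3) = 125169
dP/L = 3991340 + 125169 = 4116510 Pa/m
dP = 4116510 * 4.0 / 1000 = 16470 kPa

16470 kPa


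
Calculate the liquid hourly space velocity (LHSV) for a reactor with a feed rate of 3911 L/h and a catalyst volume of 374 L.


LHSV = volumetric feed rate / catalyst volume
= 3911 L/h / 374 L
= 10.46 h^-1

10.46 h^-1


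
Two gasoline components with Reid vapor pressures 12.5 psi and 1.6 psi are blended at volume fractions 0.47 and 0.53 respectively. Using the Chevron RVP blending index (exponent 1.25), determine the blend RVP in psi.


Chevron index: RVP_blend = (sum xi*RVPi^1.25)^(1/1.25)
RVP^1.25 terms: 0.47 * 12.5^1.25 + 0.53 * 1.6^1.25 = 12.0005
RVP_blend = 12.0005^(1/1.25) = 7.301

7.301 psi


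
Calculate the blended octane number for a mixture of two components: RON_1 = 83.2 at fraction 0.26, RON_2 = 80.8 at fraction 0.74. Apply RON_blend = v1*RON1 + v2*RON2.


Linear blending: RON_blend = sum(vi * RONi)
Contribution 1: 0.26 * 83.2 = 21.632
Contribution 2: 0.74 * 80.8 = 59.792
RON_blend = 21.632 + 59.792 = 81.424

81.424


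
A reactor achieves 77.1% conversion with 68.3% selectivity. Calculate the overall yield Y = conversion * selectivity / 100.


Overall yield = conversion (%) * selectivity (%) / 100
Conversion = 77.1%, Selectivity = 68.3%
Y = 77.1 * 68.3 / 100
= 52.6593 %

52.6593 %


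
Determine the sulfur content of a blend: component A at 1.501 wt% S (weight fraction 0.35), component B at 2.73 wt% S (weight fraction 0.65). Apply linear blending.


Linear sulfur blending: S_blend = x1*S1 + x2*S2
Contribution 1: 0.35 * 1.501 = 0.52535 wt%
Contribution 2: 0.65 * 2.73 = 1.7745 wt%
S_blend = 0.52535 + 1.7745 = 2.29985

2.29985 wt%


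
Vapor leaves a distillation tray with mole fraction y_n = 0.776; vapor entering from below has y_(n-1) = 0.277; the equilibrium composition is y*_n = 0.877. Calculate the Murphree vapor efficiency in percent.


Murphree vapor efficiency: EMV = (y_n - y_(n-1)) / (y*_n - y_(n-1)) * 100
EMV = (0.776 - 0.277) / (0.877 - 0.277) * 100 = 0.499 / 0.6 * 100 = 83.17

83.17 %


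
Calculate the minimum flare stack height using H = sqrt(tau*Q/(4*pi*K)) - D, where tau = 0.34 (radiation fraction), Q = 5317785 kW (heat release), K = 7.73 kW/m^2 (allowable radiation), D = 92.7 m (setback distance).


tau*Q/(4*pi*K) = 0.34 * 5317785 / (4 * pi * 7.73) = 18613.2
sqrt(18613.2) = 136.43
H = 136.43 - 92.7 = 43.73

43.73 m


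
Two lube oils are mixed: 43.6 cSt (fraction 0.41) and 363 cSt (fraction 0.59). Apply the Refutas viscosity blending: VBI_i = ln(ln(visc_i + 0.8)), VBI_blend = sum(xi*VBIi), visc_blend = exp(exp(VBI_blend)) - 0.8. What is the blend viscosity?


Refutas method: VBN_i = 14.534*ln(ln(visc_i + 0.8)) + 10.975, blended linearly by mass fraction; since VBN is linear in VBI_i = ln(ln(visc_i + 0.8)) and the fractions sum to 1, blend VBI directly: visc = exp(exp(VBI_blend)) - 0.8
VBI_1 = ln(ln(43.6 + 0.8)) = 1.33322
VBI_2 = ln(ln(363 + 0.8)) = 1.77438
VBI_blend = 0.41 * 1.33322 + 0.59 * 1.77438 = 1.5935
visc_blend = exp(exp(1.5935)) - 0.8 = 136.3

136.3 cSt


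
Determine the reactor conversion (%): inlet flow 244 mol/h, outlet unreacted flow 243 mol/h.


X = (F_in - F_out) / F_in * 100
Moles reacted = 244 - 243 = 1
X = 1 / 244 * 100
= 0.004098 * 100
= 0.4098 %

0.4098 %


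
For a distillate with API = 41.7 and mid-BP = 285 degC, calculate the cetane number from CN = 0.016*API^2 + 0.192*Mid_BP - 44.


CN = 0.016 * 41.7^2 + 0.192 * 285 - 44
CN = 27.82224 + 54.72 - 44 = 38.54224

38.54224


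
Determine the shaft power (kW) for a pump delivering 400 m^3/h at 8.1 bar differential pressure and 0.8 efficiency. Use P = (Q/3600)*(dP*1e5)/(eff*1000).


Q = 400 / 3600 = 0.111111 m^3/s
P = 0.111111 * (8.1 * 1e5) / 0.8 / 1000 = 112.5

112.5 kW


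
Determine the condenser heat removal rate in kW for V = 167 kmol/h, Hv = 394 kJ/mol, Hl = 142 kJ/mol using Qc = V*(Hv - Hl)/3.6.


Qc = 167 * (394 - 142) / 3.6 = 167 * 252 / 3.6 = 11690

11690 kW


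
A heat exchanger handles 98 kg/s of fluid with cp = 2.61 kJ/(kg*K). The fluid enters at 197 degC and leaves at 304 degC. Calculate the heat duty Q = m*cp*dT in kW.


Q = m_dot * cp * delta_T
delta_T = 304 - 197 = 107 K
Q = 98 * 2.61 * 107
= 255.78 * 107
= 27368.46 kW

27368.46 kW


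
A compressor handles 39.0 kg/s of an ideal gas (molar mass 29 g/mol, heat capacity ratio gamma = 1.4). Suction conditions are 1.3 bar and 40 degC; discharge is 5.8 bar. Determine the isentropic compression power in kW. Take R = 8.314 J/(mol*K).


Isentropic work: W = m*(gamma/(gamma-1))*(R*T1/MW)*((P2/P1)^((gamma-1)/gamma) - 1)
T1 = 40 + 273.15 = 313.15 K
Pressure ratio = 5.8 / 1.3 = 4.46154
Exponent = (1.4 - 1)/1.4 = 0.285714
(P2/P1)^exp - 1 = 4.46154^0.285714 - 1 = 0.533087
W = 39.0 * 1.4 / 0.4 * 8.314 * 313.15 / 29 * 0.533087 = 6533

6533 kW


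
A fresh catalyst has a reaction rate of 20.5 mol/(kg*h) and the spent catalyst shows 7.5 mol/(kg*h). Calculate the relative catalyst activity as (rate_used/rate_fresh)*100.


Activity (%) = (rate_used / rate_fresh) * 100
rate_used = 7.5, rate_fresh = 20.5
= (7.5 / 20.5) * 100
= 0.3659 * 100 = 36.59

36.59 %


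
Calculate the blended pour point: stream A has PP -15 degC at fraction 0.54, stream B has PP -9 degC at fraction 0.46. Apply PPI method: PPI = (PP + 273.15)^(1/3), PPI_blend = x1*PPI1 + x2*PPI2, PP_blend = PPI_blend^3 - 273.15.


PPI_1 = (-15 + 273.15)^(1/3) = 6.36733
PPI_2 = (-9 + 273.15)^(1/3) = 6.416283
PPI_blend = 0.54 * 6.36733 + 0.46 * 6.416283 = 6.389848
PP_blend = 6.389848^3 - 273.15 = 260.8985 - 273.15 = -12.25

-12.25 degC


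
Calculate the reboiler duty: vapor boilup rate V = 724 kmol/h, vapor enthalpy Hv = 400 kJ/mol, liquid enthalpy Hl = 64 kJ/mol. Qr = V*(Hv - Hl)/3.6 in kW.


Qr = 724 * (400 - 64) / 3.6 = 724 * 336 / 3.6 = 67570

67570 kW


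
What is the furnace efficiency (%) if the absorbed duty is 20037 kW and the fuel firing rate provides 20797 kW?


Furnace efficiency = Q_absorbed / Q_fuel * 100
= 20037 / 20797 * 100 = 96.35

96.35 %


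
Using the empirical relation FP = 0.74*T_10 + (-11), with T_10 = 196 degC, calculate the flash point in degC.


FP = 0.74 * 196 + (-11) = 134.04

134.04 degC


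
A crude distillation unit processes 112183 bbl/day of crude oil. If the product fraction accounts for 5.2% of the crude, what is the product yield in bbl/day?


Crude throughput = 112183 bbl/day
Fraction yield = 5.2%
yield = throughput * fraction / 100
yield = 112183 * 5.2 / 100 = 5833.516

5833.516 bbl/day


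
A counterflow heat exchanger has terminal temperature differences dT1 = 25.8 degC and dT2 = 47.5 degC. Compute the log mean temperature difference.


LMTD = (dT1 - dT2) / ln(dT1/dT2)
= (25.8 - 47.5) / ln(25.8 / 47.5) = -21.7 / -0.610355 = 35.55

35.55 degC


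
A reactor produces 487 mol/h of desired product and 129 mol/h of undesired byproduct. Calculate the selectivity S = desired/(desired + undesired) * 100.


Selectivity = desired / (desired + undesired) * 100
Total products = 487 + 129 = 616 mol/h
S = 487 / 616 * 100
= 0.7906 * 100
= 79.06 %

79.06 %


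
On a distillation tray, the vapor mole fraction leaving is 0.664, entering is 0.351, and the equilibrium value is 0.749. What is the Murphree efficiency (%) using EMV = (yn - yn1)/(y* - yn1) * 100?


Murphree vapor efficiency: EMV = (y_n - y_(n-1)) / (y*_n - y_(n-1)) * 100
EMV = (0.664 - 0.351) / (0.749 - 0.351) * 100 = 0.313 / 0.398 * 100 = 78.64

78.64 %


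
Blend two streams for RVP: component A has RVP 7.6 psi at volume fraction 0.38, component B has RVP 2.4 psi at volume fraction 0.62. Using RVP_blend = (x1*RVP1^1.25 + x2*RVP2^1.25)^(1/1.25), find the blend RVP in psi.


Chevron index: RVP_blend = (sum xi*RVPi^1.25)^(1/1.25)
RVP^1.25 terms: 0.38 * 7.6^1.25 + 0.62 * 2.4^1.25 = 6.6472
RVP_blend = 6.6472^(1/1.25) = 4.551

4.551 psi


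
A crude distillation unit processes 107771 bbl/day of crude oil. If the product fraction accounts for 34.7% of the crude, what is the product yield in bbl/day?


Crude throughput = 107771 bbl/day
Fraction yield = 34.7%
yield = throughput * fraction / 100
yield = 107771 * 34.7 / 100 = 37396.537

37396.537 bbl/day


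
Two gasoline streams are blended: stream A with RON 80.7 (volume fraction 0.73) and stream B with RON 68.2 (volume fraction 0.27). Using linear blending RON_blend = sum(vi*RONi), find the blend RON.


Linear blending: RON_blend = sum(vi * RONi)
Contribution 1: 0.73 * 80.7 = 58.911
Contribution 2: 0.27 * 68.2 = 18.414
RON_blend = 58.911 + 18.414 = 77.325

77.325


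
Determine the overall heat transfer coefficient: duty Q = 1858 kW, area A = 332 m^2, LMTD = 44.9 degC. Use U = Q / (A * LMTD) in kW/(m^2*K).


From Q = U*A*LMTD, U = Q / (A * LMTD)
U = 1858 / (332 * 44.9) = 1858 / 14906.8 = 0.1246

0.1246 kW/(m^2*K)


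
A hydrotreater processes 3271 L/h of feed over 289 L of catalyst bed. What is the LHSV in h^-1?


LHSV = volumetric feed rate / catalyst volume
= 3271 L/h / 289 L
= 11.32 h^-1

11.32 h^-1


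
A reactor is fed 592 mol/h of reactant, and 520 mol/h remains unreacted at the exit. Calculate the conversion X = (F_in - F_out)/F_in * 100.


X = (F_in - F_out) / F_in * 100
Moles reacted = 592 - 520 = 72
X = 72 / 592 * 100
= 0.1216 * 100
= 12.16 %

12.16 %


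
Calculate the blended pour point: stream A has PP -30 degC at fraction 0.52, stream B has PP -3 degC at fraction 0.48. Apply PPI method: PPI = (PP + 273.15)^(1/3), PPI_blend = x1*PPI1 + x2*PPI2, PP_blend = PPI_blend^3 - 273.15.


PPI_1 = (-30 + 273.15)^(1/3) = 6.241535
PPI_2 = (-3 + 273.15)^(1/3) = 6.464501
PPI_blend = 0.52 * 6.241535 + 0.48 * 6.464501 = 6.348559
PP_blend = 6.348559^3 - 273.15 = 255.8736 - 273.15 = -17.28

-17.28 degC


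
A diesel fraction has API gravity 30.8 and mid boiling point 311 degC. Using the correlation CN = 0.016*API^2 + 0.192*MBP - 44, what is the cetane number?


CN = 0.016 * 30.8^2 + 0.192 * 311 - 44
CN = 15.17824 + 59.712 - 44 = 30.89024

30.89024


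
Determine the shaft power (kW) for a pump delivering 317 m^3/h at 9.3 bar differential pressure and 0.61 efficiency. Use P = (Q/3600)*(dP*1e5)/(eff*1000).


Q = 317 / 3600 = 0.0880556 m^3/s
P = 0.0880556 * (9.3 * 1e5) / 0.61 / 1000 = 134.2

134.2 kW


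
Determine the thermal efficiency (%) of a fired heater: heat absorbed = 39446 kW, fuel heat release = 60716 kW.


Furnace efficiency = Q_absorbed / Q_fuel * 100
= 39446 / 60716 * 100 = 64.97

64.97 %


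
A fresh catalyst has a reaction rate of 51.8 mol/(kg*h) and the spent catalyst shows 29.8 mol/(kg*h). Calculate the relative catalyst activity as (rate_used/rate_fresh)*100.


Activity (%) = (rate_used / rate_fresh) * 100
rate_used = 29.8, rate_fresh = 51.8
= (29.8 / 51.8) * 100
= 0.5753 * 100 = 57.53

57.53 %


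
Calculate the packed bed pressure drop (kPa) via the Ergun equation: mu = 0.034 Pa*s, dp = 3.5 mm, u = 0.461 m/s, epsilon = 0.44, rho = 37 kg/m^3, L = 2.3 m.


dp = 3.5 mm = 0.0035 m
Viscous term = 150*0.034*0.461*(1-0.44)^2 / (0.0035^2*0.44^3) = 706566
Inertial term = 1.75*37*0.461^2*(1-0.44) / (0.0035*0.44^3) = 25846.6
dP/L = 706566 + 25846.6 = 732413 Pa/m
dP = 732413 * 2.3 / 1000 = 1685 kPa

1685 kPa


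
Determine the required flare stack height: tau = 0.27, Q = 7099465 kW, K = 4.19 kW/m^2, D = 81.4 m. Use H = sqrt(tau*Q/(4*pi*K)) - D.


tau*Q/(4*pi*K) = 0.27 * 7099465 / (4 * pi * 4.19) = 36405.4
sqrt(36405.4) = 190.802
H = 190.802 - 81.4 = 109.4

109.4 m


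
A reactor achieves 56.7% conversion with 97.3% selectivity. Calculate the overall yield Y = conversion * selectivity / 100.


Overall yield = conversion (%) * selectivity (%) / 100
Conversion = 56.7%, Selectivity = 97.3%
Y = 56.7 * 97.3 / 100
= 55.1691 %

55.1691 %


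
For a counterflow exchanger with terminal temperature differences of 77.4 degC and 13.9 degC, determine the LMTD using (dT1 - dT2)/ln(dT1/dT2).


LMTD = (dT1 - dT2) / ln(dT1/dT2)
= (77.4 - 13.9) / ln(77.4 / 13.9) = 63.5 / 1.7171 = 36.98

36.98 degC


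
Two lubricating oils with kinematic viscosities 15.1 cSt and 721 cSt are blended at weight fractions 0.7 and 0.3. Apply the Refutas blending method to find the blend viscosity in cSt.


Refutas method: VBN_i = 14.534*ln(ln(visc_i + 0.8)) + 10.975, blended linearly by mass fraction; since VBN is linear in VBI_i = ln(ln(visc_i + 0.8)) and the fractions sum to 1, blend VBI directly: visc = exp(exp(VBI_blend)) - 0.8
VBI_1 = ln(ln(15.1 + 0.8)) = 1.01752
VBI_2 = ln(ln(721 + 0.8)) = 1.8843
VBI_blend = 0.7 * 1.01752 + 0.3 * 1.8843 = 1.27755
visc_blend = exp(exp(1.27755)) - 0.8 = 35.36

35.36 cSt


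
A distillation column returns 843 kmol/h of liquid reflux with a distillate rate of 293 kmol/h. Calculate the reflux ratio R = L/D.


Reflux ratio definition: R = L / D (liquid returned / distillate withdrawn)
L = 843 kmol/h, D = 293 kmol/h
R = 843 / 293 = 2.877

2.877


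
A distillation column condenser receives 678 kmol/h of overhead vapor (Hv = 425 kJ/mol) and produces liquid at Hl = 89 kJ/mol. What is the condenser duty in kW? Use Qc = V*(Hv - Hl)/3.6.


Qc = 678 * (425 - 89) / 3.6 = 678 * 336 / 3.6 = 63280

63280 kW


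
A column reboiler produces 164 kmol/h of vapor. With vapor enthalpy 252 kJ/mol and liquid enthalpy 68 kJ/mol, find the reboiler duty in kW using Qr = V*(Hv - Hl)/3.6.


Qr = 164 * (252 - 68) / 3.6 = 164 * 184 / 3.6 = 8382

8382 kW


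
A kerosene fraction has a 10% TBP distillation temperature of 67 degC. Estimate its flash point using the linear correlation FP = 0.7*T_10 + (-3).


FP = 0.7 * 67 + (-3) = 43.9

43.9 degC


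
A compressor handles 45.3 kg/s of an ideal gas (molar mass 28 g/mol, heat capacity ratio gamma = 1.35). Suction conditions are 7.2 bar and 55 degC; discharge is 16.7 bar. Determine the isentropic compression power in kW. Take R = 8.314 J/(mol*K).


Isentropic work: W = m*(gamma/(gamma-1))*(R*T1/MW)*((P2/P1)^((gamma-1)/gamma) - 1)
T1 = 55 + 273.15 = 328.15 K
Pressure ratio = 16.7 / 7.2 = 2.31944
Exponent = (1.35 - 1)/1.35 = 0.259259
(P2/P1)^exp - 1 = 2.31944^0.259259 - 1 = 0.243738
W = 45.3 * 1.35 / 0.35 * 8.314 * 328.15 / 28 * 0.243738 = 4150

4150 kW


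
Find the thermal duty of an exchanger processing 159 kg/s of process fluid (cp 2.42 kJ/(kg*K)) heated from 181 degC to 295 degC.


Q = m_dot * cp * delta_T
delta_T = 295 - 181 = 114 K
Q = 159 * 2.42 * 114
= 384.78 * 114
= 43864.92 kW

43864.92 kW


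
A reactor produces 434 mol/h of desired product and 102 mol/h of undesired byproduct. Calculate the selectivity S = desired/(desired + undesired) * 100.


Selectivity = desired / (desired + undesired) * 100
Total products = 434 + 102 = 536 mol/h
S = 434 / 536 * 100
= 0.8097 * 100
= 80.97 %

80.97 %


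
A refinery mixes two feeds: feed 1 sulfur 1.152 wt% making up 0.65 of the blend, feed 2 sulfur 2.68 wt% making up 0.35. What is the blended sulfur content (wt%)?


Linear sulfur blending: S_blend = x1*S1 + x2*S2
Contribution 1: 0.65 * 1.152 = 0.7488 wt%
Contribution 2: 0.35 * 2.68 = 0.938 wt%
S_blend = 0.7488 + 0.938 = 1.6868

1.6868 wt%


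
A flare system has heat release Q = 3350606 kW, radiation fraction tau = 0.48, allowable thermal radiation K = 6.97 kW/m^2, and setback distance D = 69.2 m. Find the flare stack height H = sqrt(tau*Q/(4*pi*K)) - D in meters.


tau*Q/(4*pi*K) = 0.48 * 3350606 / (4 * pi * 6.97) = 18362.1
sqrt(18362.1) = 135.507
H = 135.507 - 69.2 = 66.31

66.31 m


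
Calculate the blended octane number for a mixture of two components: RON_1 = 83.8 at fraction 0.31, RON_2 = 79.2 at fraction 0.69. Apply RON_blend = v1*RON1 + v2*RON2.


Linear blending: RON_blend = sum(vi * RONi)
Contribution 1: 0.31 * 83.8 = 25.978
Contribution 2: 0.69 * 79.2 = 54.648
RON_blend = 25.978 + 54.648 = 80.626

80.626


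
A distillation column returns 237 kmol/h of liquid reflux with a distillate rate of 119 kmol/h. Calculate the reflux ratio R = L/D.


Reflux ratio definition: R = L / D (liquid returned / distillate withdrawn)
L = 237 kmol/h, D = 119 kmol/h
R = 237 / 119 = 1.992

1.992


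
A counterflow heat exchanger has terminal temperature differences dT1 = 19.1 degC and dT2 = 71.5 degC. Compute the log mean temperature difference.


LMTD = (dT1 - dT2) / ln(dT1/dT2)
= (19.1 - 71.5) / ln(19.1 / 71.5) = -52.4 / -1.32001 = 39.70

39.70 degC


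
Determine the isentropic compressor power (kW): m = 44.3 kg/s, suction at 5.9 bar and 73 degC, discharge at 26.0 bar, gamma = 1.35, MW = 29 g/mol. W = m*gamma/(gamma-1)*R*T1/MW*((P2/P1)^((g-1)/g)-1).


Isentropic work: W = m*(gamma/(gamma-1))*(R*T1/MW)*((P2/P1)^((gamma-1)/gamma) - 1)
T1 = 73 + 273.15 = 346.15 K
Pressure ratio = 26.0 / 5.9 = 4.40678
Exponent = (1.35 - 1)/1.35 = 0.259259
(P2/P1)^exp - 1 = 4.40678^0.259259 - 1 = 0.468907
W = 44.3 * 1.35 / 0.35 * 8.314 * 346.15 / 29 * 0.468907 = 7951

7951 kW


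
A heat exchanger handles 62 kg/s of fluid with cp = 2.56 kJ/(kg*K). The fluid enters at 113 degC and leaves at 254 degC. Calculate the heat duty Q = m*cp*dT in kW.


Q = m_dot * cp * delta_T
delta_T = 254 - 113 = 141 K
Q = 62 * 2.56 * 141
= 158.72 * 141
= 22379.52 kW

22379.52 kW


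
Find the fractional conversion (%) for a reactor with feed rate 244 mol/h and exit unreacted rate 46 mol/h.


X = (F_in - F_out) / F_in * 100
Moles reacted = 244 - 46 = 198
X = 198 / 244 * 100
= 0.8115 * 100
= 81.15 %

81.15 %


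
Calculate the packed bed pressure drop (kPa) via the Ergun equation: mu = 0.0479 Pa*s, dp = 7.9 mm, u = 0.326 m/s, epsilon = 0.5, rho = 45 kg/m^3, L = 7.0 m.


dp = 7.9 mm = 0.0079 m
Viscous term = 150*0.0479*0.326*(1-0.5)^2 / (0.0079^2*0.5^3) = 75062
Inertial term = 1.75*45*0.326^2*(1-0.5) / (0.0079*0.5^3) = 4237.59
dP/L = 75062 + 4237.59 = 79299.6 Pa/m
dP = 79299.6 * 7.0 / 1000 = 555.1 kPa

555.1 kPa


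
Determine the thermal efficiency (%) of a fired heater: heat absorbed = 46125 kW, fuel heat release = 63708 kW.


Furnace efficiency = Q_absorbed / Q_fuel * 100
= 46125 / 63708 * 100 = 72.40

72.40 %


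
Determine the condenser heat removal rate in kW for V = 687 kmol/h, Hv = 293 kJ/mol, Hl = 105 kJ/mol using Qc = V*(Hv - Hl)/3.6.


Qc = 687 * (293 - 105) / 3.6 = 687 * 188 / 3.6 = 35880

35880 kW


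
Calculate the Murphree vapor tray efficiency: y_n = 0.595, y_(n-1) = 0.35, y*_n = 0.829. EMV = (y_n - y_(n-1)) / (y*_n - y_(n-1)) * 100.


Murphree vapor efficiency: EMV = (y_n - y_(n-1)) / (y*_n - y_(n-1)) * 100
EMV = (0.595 - 0.35) / (0.829 - 0.35) * 100 = 0.245 / 0.479 * 100 = 51.15

51.15 %


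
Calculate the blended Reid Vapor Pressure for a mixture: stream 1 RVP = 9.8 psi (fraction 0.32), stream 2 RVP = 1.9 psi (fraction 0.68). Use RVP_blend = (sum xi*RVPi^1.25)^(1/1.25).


Chevron index: RVP_blend = (sum xi*RVPi^1.25)^(1/1.25)
RVP^1.25 terms: 0.32 * 9.8^1.25 + 0.68 * 1.9^1.25 = 7.06547
RVP_blend = 7.06547^(1/1.25) = 4.779

4.779 psi


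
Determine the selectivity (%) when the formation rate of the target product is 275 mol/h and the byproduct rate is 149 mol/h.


Selectivity = desired / (desired + undesired) * 100
Total products = 275 + 149 = 424 mol/h
S = 275 / 424 * 100
= 0.6486 * 100
= 64.86 %

64.86 %


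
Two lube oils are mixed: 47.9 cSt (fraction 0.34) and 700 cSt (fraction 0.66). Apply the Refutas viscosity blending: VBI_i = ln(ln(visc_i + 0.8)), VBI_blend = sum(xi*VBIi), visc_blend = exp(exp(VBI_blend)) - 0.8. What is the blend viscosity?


Refutas method: VBN_i = 14.534*ln(ln(visc_i + 0.8)) + 10.975, blended linearly by mass fraction; since VBN is linear in VBI_i = ln(ln(visc_i + 0.8)) and the fractions sum to 1, blend VBI directly: visc = exp(exp(VBI_blend)) - 0.8
VBI_1 = ln(ln(47.9 + 0.8)) = 1.3573
VBI_2 = ln(ln(700 + 0.8)) = 1.8798
VBI_blend = 0.34 * 1.3573 + 0.66 * 1.8798 = 1.70215
visc_blend = exp(exp(1.70215)) - 0.8 = 240.4

240.4 cSt


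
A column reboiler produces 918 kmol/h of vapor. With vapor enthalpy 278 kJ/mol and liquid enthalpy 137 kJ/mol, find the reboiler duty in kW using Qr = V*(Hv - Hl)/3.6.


Qr = 918 * (278 - 137) / 3.6 = 918 * 141 / 3.6 = 35960

35960 kW


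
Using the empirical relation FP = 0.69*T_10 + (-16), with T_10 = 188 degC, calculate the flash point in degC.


FP = 0.69 * 188 + (-16) = 113.72

113.72 degC


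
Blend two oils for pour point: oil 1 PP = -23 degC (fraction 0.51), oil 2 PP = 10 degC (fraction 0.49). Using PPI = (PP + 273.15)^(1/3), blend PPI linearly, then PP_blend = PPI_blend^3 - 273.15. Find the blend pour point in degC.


PPI_1 = (-23 + 273.15)^(1/3) = 6.300865
PPI_2 = (10 + 273.15)^(1/3) = 6.566574
PPI_blend = 0.51 * 6.300865 + 0.49 * 6.566574 = 6.431062
PP_blend = 6.431062^3 - 273.15 = 265.9795 - 273.15 = -7.17

-7.17 degC


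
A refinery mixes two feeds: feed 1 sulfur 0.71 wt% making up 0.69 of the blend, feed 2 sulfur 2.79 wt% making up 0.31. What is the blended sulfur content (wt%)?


Linear sulfur blending: S_blend = x1*S1 + x2*S2
Contribution 1: 0.69 * 0.71 = 0.4899 wt%
Contribution 2: 0.31 * 2.79 = 0.8649 wt%
S_blend = 0.4899 + 0.8649 = 1.3548

1.3548 wt%


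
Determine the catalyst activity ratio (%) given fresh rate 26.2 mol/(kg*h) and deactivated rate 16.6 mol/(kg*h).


Activity (%) = (rate_used / rate_fresh) * 100
rate_used = 16.6, rate_fresh = 26.2
= (16.6 / 26.2) * 100
= 0.6336 * 100 = 63.36

63.36 %


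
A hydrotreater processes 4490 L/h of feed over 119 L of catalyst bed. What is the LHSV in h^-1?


LHSV = volumetric feed rate / catalyst volume
= 4490 L/h / 119 L
= 37.73 h^-1

37.73 h^-1


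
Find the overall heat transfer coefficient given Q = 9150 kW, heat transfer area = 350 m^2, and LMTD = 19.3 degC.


From Q = U*A*LMTD, U = Q / (A * LMTD)
U = 9150 / (350 * 19.3) = 9150 / 6755 = 1.355

1.355 kW/(m^2*K)


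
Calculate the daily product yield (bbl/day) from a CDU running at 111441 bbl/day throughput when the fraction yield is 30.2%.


Crude throughput = 111441 bbl/day
Fraction yield = 30.2%
yield = throughput * fraction / 100
yield = 111441 * 30.2 / 100 = 33655.182

33655.182 bbl/day


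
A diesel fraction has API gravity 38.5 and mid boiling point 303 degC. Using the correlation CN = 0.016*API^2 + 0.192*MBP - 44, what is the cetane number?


CN = 0.016 * 38.5^2 + 0.192 * 303 - 44
CN = 23.716 + 58.176 - 44 = 37.892

37.892


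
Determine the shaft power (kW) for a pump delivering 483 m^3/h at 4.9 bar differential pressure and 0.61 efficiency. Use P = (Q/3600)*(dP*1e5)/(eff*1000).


Q = 483 / 3600 = 0.134167 m^3/s
P = 0.134167 * (4.9 * 1e5) / 0.61 / 1000 = 107.8

107.8 kW


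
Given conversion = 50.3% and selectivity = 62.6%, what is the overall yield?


Overall yield = conversion (%) * selectivity (%) / 100
Conversion = 50.3%, Selectivity = 62.6%
Y = 50.3 * 62.6 / 100
= 31.4878 %

31.4878 %


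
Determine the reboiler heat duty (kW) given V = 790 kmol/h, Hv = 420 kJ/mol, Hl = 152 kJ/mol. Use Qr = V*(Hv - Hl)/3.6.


Qr = 790 * (420 - 152) / 3.6 = 790 * 268 / 3.6 = 58810

58810 kW


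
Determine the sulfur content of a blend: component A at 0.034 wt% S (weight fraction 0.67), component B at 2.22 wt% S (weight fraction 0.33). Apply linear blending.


Linear sulfur blending: S_blend = x1*S1 + x2*S2
Contribution 1: 0.67 * 0.034 = 0.02278 wt%
Contribution 2: 0.33 * 2.22 = 0.7326 wt%
S_blend = 0.02278 + 0.7326 = 0.75538

0.75538 wt%


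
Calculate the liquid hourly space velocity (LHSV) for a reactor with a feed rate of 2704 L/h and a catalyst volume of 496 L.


LHSV = volumetric feed rate / catalyst volume
= 2704 L/h / 496 L
= 5.452 h^-1

5.452 h^-1


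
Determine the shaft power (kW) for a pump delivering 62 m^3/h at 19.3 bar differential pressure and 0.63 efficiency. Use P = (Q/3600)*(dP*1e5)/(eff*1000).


Q = 62 / 3600 = 0.0172222 m^3/s
P = 0.0172222 * (19.3 * 1e5) / 0.63 / 1000 = 52.76

52.76 kW


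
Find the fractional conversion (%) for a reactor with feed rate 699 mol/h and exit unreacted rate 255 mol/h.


X = (F_in - F_out) / F_in * 100
Moles reacted = 699 - 255 = 444
X = 444 / 699 * 100
= 0.6352 * 100
= 63.52 %

63.52 %


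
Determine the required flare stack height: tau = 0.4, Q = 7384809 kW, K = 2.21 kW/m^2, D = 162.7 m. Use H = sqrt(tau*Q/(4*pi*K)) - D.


tau*Q/(4*pi*K) = 0.4 * 7384809 / (4 * pi * 2.21) = 106365
sqrt(106365) = 326.136
H = 326.136 - 162.7 = 163.4

163.4 m


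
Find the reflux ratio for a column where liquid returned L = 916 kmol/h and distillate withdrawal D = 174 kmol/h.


Reflux ratio definition: R = L / D (liquid returned / distillate withdrawn)
L = 916 kmol/h, D = 174 kmol/h
R = 916 / 174 = 5.264

5.264


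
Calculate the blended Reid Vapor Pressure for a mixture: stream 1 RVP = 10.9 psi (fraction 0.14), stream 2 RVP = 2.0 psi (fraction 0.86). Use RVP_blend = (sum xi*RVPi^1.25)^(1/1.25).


Chevron index: RVP_blend = (sum xi*RVPi^1.25)^(1/1.25)
RVP^1.25 terms: 0.14 * 10.9^1.25 + 0.86 * 2.0^1.25 = 4.81819
RVP_blend = 4.81819^(1/1.25) = 3.518

3.518 psi


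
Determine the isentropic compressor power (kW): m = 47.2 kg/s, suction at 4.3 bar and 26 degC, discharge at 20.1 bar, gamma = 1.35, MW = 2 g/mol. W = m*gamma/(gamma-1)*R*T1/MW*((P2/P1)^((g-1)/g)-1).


Isentropic work: W = m*(gamma/(gamma-1))*(R*T1/MW)*((P2/P1)^((gamma-1)/gamma) - 1)
T1 = 26 + 273.15 = 299.15 K
Pressure ratio = 20.1 / 4.3 = 4.67442
Exponent = (1.35 - 1)/1.35 = 0.259259
(P2/P1)^exp - 1 = 4.67442^0.259259 - 1 = 0.491533
W = 47.2 * 1.35 / 0.35 * 8.314 * 299.15 / 2 * 0.491533 = 111300

111300 kW


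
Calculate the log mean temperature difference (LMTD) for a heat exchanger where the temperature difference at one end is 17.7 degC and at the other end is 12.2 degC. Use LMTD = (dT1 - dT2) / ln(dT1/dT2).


LMTD = (dT1 - dT2) / ln(dT1/dT2)
= (17.7 - 12.2) / ln(17.7 / 12.2) = 5.5 / 0.372129 = 14.78

14.78 degC


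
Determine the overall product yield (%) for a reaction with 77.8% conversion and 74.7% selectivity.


Overall yield = conversion (%) * selectivity (%) / 100
Conversion = 77.8%, Selectivity = 74.7%
Y = 77.8 * 74.7 / 100
= 58.1166 %

58.1166 %


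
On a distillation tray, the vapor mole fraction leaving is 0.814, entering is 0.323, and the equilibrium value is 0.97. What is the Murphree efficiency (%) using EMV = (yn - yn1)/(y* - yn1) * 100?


Murphree vapor efficiency: EMV = (y_n - y_(n-1)) / (y*_n - y_(n-1)) * 100
EMV = (0.814 - 0.323) / (0.97 - 0.323) * 100 = 0.491 / 0.647 * 100 = 75.89

75.89 %


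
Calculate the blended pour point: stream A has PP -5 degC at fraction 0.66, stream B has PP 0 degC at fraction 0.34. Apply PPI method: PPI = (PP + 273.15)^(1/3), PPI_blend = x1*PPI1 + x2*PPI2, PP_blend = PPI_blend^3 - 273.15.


PPI_1 = (-5 + 273.15)^(1/3) = 6.448508
PPI_2 = (0 + 273.15)^(1/3) = 6.488342
PPI_blend = 0.66 * 6.448508 + 0.34 * 6.488342 = 6.462052
PP_blend = 6.462052^3 - 273.15 = 269.8431 - 273.15 = -3.31

-3.31 degC


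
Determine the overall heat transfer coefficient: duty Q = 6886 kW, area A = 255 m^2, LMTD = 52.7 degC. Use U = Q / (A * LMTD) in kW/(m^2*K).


From Q = U*A*LMTD, U = Q / (A * LMTD)
U = 6886 / (255 * 52.7) = 6886 / 13438.5 = 0.5124

0.5124 kW/(m^2*K)


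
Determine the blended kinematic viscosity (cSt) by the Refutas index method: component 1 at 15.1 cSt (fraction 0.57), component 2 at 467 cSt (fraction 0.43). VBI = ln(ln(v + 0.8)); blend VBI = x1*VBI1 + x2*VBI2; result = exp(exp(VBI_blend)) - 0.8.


Refutas method: VBN_i = 14.534*ln(ln(visc_i + 0.8)) + 10.975, blended linearly by mass fraction; since VBN is linear in VBI_i = ln(ln(visc_i + 0.8)) and the fractions sum to 1, blend VBI directly: visc = exp(exp(VBI_blend)) - 0.8
VBI_1 = ln(ln(15.1 + 0.8)) = 1.01752
VBI_2 = ln(ln(467 + 0.8)) = 1.81613
VBI_blend = 0.57 * 1.01752 + 0.43 * 1.81613 = 1.36092
visc_blend = exp(exp(1.36092)) - 0.8 = 48.59

48.59 cSt


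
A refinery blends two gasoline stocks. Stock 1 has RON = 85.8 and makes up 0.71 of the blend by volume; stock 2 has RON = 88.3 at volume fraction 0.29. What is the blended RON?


Linear blending: RON_blend = sum(vi * RONi)
Contribution 1: 0.71 * 85.8 = 60.918
Contribution 2: 0.29 * 88.3 = 25.607
RON_blend = 60.918 + 25.607 = 86.525

86.525


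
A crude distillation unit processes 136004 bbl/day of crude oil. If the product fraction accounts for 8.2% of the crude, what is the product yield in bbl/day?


Crude throughput = 136004 bbl/day
Fraction yield = 8.2%
yield = throughput * fraction / 100
yield = 136004 * 8.2 / 100 = 11152.328

11152.328 bbl/day


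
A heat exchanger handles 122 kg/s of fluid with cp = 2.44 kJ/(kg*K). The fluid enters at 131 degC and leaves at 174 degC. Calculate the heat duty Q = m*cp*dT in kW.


Q = m_dot * cp * delta_T
delta_T = 174 - 131 = 43 K
Q = 122 * 2.44 * 43
= 297.68 * 43
= 12800.24 kW

12800.24 kW


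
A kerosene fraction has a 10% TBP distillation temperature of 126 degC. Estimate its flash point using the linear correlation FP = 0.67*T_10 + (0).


FP = 0.67 * 126 + (0) = 84.42

84.42 degC


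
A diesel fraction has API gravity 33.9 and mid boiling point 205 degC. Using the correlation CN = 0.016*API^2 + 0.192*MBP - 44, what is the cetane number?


CN = 0.016 * 33.9^2 + 0.192 * 205 - 44
CN = 18.38736 + 39.36 - 44 = 13.74736

13.74736


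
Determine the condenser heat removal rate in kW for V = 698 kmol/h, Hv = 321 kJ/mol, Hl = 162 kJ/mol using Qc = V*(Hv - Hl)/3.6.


Qc = 698 * (321 - 162) / 3.6 = 698 * 159 / 3.6 = 30830

30830 kW


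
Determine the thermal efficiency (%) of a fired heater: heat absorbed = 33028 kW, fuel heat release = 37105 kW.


Furnace efficiency = Q_absorbed / Q_fuel * 100
= 33028 / 37105 * 100 = 89.01

89.01 %


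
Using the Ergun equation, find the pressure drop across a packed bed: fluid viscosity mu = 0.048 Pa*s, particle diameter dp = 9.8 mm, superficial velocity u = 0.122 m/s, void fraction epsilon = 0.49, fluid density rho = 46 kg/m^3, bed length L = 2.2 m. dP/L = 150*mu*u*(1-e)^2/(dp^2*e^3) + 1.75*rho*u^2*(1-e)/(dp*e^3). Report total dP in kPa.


dp = 9.8 mm = 0.0098 m
Viscous term = 150*0.048*0.122*(1-0.49)^2 / (0.0098^2*0.49^3) = 20220.5
Inertial term = 1.75*46*0.122^2*(1-0.49) / (0.0098*0.49^3) = 529.995
dP/L = 20220.5 + 529.995 = 20750.5 Pa/m
dP = 20750.5 * 2.2 / 1000 = 45.65 kPa

45.65 kPa


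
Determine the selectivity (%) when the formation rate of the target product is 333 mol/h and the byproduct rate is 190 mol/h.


Selectivity = desired / (desired + undesired) * 100
Total products = 333 + 190 = 523 mol/h
S = 333 / 523 * 100
= 0.6367 * 100
= 63.67 %

63.67 %


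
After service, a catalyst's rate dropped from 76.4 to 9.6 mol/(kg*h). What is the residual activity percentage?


Activity (%) = (rate_used / rate_fresh) * 100
rate_used = 9.6, rate_fresh = 76.4
= (9.6 / 76.4) * 100
= 0.1257 * 100 = 12.57

12.57 %


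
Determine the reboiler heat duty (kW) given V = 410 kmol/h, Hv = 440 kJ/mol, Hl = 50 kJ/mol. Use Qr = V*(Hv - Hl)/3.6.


Qr = 410 * (440 - 50) / 3.6 = 410 * 390 / 3.6 = 44420

44420 kW


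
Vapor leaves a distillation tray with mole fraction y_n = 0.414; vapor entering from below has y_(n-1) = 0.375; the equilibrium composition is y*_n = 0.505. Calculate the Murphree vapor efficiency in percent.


Murphree vapor efficiency: EMV = (y_n - y_(n-1)) / (y*_n - y_(n-1)) * 100
EMV = (0.414 - 0.375) / (0.505 - 0.375) * 100 = 0.039 / 0.13 * 100 = 30.00

30.00 %


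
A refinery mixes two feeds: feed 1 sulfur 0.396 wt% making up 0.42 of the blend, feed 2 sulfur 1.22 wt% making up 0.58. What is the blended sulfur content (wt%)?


Linear sulfur blending: S_blend = x1*S1 + x2*S2
Contribution 1: 0.42 * 0.396 = 0.16632 wt%
Contribution 2: 0.58 * 1.22 = 0.7076 wt%
S_blend = 0.16632 + 0.7076 = 0.87392

0.87392 wt%


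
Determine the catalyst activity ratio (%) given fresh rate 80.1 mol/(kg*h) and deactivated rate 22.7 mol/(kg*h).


Activity (%) = (rate_used / rate_fresh) * 100
rate_used = 22.7, rate_fresh = 80.1
= (22.7 / 80.1) * 100
= 0.2834 * 100 = 28.34

28.34 %


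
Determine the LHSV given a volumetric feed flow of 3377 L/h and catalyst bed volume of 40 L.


LHSV = volumetric feed rate / catalyst volume
= 3377 L/h / 40 L
= 84.42 h^-1

84.42 h^-1


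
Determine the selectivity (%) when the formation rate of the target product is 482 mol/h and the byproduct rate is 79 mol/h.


Selectivity = desired / (desired + undesired) * 100
Total products = 482 + 79 = 561 mol/h
S = 482 / 561 * 100
= 0.8592 * 100
= 85.92 %

85.92 %


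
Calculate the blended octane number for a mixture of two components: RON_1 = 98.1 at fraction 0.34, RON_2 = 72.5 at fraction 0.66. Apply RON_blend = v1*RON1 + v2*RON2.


Linear blending: RON_blend = sum(vi * RONi)
Contribution 1: 0.34 * 98.1 = 33.354
Contribution 2: 0.66 * 72.5 = 47.85
RON_blend = 33.354 + 47.85 = 81.204

81.204


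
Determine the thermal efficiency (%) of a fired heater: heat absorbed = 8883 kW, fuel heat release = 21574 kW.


Furnace efficiency = Q_absorbed / Q_fuel * 100
= 8883 / 21574 * 100 = 41.17

41.17 %
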